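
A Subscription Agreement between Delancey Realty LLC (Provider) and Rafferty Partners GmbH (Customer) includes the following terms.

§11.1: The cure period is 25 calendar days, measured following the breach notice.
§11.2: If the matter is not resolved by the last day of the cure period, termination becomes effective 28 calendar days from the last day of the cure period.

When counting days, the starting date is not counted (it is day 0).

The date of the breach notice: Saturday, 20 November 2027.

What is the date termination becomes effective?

12 January 2028

The last day of the cure period: 20 November 2027 + 25 days = 15 December 2027.
The date termination becomes effective: 28 calendar days after 15 December 2027 is 12 January 2028.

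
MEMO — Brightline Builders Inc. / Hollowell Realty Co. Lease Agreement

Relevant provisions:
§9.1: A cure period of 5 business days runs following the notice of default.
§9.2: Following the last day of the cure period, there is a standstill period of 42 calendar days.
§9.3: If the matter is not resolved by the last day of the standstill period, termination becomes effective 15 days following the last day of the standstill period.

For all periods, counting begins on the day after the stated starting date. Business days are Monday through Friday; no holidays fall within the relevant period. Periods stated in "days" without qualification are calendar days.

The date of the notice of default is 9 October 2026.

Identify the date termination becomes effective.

From Friday, 9 October 2026, 5 business days (Oct 12, Oct 13, Oct 14, Oct 15, Oct 16, skipping weekends) brings us to Friday, 16 October 2026, which is the last day of the cure period.
Adding 42 calendar days to 16 October 2026 gives 27 November 2026, which is the last day of the standstill period.
Adding 15 calendar days to 27 November 2026 gives 12 December 2026, which is the date termination becomes effective.

12 December 2026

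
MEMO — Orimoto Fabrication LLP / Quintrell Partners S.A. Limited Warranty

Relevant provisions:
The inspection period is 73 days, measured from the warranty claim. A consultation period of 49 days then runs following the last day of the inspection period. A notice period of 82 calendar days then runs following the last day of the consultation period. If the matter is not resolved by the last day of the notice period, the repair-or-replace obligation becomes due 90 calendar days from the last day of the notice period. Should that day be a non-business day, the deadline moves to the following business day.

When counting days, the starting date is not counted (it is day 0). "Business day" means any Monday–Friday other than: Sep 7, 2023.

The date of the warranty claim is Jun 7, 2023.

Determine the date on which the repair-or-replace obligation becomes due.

Mar 27, 2024

The last day of the inspection period: Jun 7, 2023 + 73 days = Aug 19, 2023.
The last day of the consultation period: Aug 19, 2023 + 49 days = Oct 7, 2023.
The last day of the notice period: Oct 7, 2023 + 82 days = Dec 28, 2023.
The date on which the repair-or-replace obligation becomes due: 90 calendar days after Dec 28, 2023 is Mar 27, 2024. Mar 27, 2024 is a Wednesday and is not a listed holiday, so no roll-forward applies.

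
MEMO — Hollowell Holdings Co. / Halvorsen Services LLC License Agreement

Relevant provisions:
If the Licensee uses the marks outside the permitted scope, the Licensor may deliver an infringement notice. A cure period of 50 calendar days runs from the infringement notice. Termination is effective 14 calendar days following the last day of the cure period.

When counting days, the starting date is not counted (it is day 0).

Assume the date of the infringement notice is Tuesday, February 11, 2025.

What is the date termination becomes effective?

The last day of the cure period: February 11, 2025 + 50 days = April 2, 2025.
The date termination becomes effective: April 2, 2025 + 14 days = April 16, 2025.

April 16, 2025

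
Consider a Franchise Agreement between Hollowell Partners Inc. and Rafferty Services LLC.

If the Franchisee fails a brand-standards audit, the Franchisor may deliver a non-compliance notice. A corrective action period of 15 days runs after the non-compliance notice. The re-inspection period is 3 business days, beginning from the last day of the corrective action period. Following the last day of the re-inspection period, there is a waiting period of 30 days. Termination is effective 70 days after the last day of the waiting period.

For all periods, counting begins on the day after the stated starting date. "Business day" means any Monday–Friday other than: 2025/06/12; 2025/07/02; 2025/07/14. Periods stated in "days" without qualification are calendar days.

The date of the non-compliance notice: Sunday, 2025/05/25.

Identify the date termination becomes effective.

2025/09/21

The last day of the corrective action period: 15 calendar days after 2025/05/25 is 2025/06/09.
From Monday, 2025/06/09, 3 business days (Jun 10, Jun 11, Jun 13, skipping weekends and the listed holiday on Jun 12) brings us to Friday, 2025/06/13, which is the last day of the re-inspection period.
The last day of the waiting period: 30 calendar days after 2025/06/13 is 2025/07/13.
The date termination becomes effective: 70 calendar days after 2025/07/13 is 2025/09/21.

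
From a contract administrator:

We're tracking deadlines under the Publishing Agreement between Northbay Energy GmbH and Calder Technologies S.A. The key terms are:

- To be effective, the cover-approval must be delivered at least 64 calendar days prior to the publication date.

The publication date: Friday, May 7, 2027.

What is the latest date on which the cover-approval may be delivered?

Mar 4, 2027

Counting back 64 calendar days from May 7, 2027 gives Mar 4, 2027.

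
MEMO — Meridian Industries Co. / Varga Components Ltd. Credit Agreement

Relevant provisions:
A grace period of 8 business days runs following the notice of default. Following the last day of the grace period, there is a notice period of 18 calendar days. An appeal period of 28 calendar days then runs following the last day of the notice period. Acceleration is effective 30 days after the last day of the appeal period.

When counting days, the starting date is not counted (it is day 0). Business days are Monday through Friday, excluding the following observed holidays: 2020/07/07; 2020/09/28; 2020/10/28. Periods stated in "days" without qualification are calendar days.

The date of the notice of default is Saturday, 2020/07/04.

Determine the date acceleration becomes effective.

2020/09/30

From Saturday, 2020/07/04, 8 business days (Jul 6, Jul 8, Jul 9, Jul 10, Jul 13, Jul 14, Jul 15, Jul 16, skipping weekends and the listed holiday on Jul 7) brings us to Thursday, 2020/07/16, which is the last day of the grace period.
The last day of the notice period: 2020/07/16 + 18 days = 2020/08/03.
Adding 28 calendar days to 2020/08/03 gives 2020/08/31, which is the last day of the appeal period.
The date acceleration becomes effective: 30 calendar days after 2020/08/31 is 2020/09/30.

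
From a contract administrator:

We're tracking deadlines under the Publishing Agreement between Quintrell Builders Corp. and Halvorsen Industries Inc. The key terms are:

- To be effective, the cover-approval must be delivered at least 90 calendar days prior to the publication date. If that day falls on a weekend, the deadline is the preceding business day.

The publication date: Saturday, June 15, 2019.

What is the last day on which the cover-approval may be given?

June 15, 2019 minus 90 days is March 17, 2019. That is a Sunday, so the deadline moves back to Friday, March 15, 2019.

March 15, 2019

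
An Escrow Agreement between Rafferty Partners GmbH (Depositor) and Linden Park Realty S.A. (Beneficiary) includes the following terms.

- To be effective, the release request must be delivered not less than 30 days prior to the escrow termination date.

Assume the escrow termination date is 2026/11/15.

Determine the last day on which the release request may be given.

2026/10/16

Counting back 30 calendar days from 2026/11/15 gives 2026/10/16.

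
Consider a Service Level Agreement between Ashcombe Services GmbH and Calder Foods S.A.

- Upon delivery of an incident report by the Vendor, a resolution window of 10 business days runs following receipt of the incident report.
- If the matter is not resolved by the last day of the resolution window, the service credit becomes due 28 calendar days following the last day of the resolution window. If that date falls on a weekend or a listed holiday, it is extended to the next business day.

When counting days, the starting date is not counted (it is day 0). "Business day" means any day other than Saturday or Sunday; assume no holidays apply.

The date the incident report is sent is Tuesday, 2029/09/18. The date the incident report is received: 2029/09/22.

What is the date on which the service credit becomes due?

2029/11/02

The last day of the resolution window: counting 10 business days from Saturday, 2029/09/22 (Sep 24, Sep 25, Sep 26, Sep 27, Sep 28, Oct 1, Oct 2, Oct 3, Oct 4, Oct 5, skipping weekends) reaches Friday, 2029/10/05.
The date on which the service credit becomes due: 28 calendar days after 2029/10/05 is 2029/11/02. 2029/11/02 is a Friday, so no roll-forward applies.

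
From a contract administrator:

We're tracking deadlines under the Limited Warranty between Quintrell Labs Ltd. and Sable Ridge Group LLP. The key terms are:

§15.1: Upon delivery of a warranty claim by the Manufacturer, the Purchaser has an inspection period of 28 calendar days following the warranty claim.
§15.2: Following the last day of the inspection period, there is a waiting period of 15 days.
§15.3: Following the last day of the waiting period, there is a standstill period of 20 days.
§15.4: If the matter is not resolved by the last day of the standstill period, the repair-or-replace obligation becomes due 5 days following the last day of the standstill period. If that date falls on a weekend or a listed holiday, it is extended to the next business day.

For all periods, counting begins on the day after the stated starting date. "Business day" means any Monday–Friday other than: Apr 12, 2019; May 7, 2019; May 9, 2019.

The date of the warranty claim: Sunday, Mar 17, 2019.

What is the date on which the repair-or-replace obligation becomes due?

Adding 28 calendar days to Mar 17, 2019 gives Apr 14, 2019, which is the last day of the inspection period.
The last day of the waiting period: 15 calendar days after Apr 14, 2019 is Apr 29, 2019.
Adding 20 calendar days to Apr 29, 2019 gives May 19, 2019, which is the last day of the standstill period.
The date on which the repair-or-replace obligation becomes due: 5 calendar days after May 19, 2019 is May 24, 2019. May 24, 2019 is a Friday and is not a listed holiday, so no roll-forward applies.

May 24, 2019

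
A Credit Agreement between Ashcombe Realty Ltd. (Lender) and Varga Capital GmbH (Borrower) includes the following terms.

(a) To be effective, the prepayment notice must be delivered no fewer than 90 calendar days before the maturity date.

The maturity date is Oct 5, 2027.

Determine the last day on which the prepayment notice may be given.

Counting back 90 calendar days from Oct 5, 2027 gives Jul 7, 2027.

Jul 7, 2027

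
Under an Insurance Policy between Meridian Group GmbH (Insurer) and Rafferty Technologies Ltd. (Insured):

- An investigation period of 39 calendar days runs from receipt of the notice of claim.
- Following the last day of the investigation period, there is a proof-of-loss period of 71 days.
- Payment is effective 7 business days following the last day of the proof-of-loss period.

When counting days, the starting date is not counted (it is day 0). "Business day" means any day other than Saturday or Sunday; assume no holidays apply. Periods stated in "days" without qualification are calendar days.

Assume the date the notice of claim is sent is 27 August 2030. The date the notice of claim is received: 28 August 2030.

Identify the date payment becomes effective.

Adding 39 calendar days to 28 August 2030 gives 6 October 2030, which is the last day of the investigation period.
The last day of the proof-of-loss period: 71 calendar days after 6 October 2030 is 16 December 2030.
From Monday, 16 December 2030, 7 business days (Dec 17, Dec 18, Dec 19, Dec 20, Dec 23, Dec 24, Dec 25, skipping weekends) brings us to Wednesday, 25 December 2030, which is the date payment becomes effective.

25 December 2030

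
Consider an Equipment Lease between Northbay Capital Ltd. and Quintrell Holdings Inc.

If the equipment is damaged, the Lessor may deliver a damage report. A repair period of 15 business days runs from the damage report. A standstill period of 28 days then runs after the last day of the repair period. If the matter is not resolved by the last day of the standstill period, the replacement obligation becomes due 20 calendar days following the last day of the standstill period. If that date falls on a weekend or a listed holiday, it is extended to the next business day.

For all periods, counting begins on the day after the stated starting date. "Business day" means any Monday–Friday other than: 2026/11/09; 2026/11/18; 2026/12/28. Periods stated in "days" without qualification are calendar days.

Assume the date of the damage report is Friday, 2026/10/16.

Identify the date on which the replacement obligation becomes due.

2026/12/24

The last day of the repair period: 15 business days after Friday, 2026/10/16, skipping weekends — Oct 19, Oct 20, Oct 21, Oct 22, …, Nov 4, Nov 5, Nov 6 — lands on Friday, 2026/11/06.
The last day of the standstill period: 2026/11/06 + 28 days = 2026/12/04.
The date on which the replacement obligation becomes due: 2026/12/04 + 20 days = 2026/12/24. 2026/12/24 is a Thursday and is not a listed holiday, so no roll-forward applies.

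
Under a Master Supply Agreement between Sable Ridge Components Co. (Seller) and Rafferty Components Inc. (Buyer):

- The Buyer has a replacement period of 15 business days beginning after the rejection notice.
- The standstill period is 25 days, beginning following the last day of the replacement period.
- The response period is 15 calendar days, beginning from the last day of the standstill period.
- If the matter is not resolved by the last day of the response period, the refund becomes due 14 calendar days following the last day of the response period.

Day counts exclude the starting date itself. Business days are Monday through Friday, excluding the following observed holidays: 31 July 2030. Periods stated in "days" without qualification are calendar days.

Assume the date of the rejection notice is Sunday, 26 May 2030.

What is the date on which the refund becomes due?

The last day of the replacement period: counting 15 business days from Sunday, 26 May 2030 (May 27, May 28, May 29, May 30, …, Jun 12, Jun 13, Jun 14, skipping weekends) reaches Friday, 14 June 2030.
The last day of the standstill period: 25 calendar days after 14 June 2030 is 9 July 2030.
The last day of the response period: 9 July 2030 + 15 days = 24 July 2030.
Adding 14 calendar days to 24 July 2030 gives 7 August 2030, which is the date on which the refund becomes due.

7 August 2030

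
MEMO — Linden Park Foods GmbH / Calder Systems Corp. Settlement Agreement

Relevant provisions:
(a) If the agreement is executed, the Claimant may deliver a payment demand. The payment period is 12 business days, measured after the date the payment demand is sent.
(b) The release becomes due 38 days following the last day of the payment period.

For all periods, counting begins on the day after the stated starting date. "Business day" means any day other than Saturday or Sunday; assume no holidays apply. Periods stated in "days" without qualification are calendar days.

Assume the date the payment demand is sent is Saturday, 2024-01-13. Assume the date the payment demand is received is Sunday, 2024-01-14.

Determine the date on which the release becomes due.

2024-03-08

From Saturday, 2024-01-13, 12 business days (Jan 15, Jan 16, Jan 17, Jan 18, …, Jan 26, Jan 29, Jan 30, skipping weekends) brings us to Tuesday, 2024-01-30, which is the last day of the payment period.
Adding 38 calendar days to 2024-01-30 gives 2024-03-08, which is the date on which the release becomes due.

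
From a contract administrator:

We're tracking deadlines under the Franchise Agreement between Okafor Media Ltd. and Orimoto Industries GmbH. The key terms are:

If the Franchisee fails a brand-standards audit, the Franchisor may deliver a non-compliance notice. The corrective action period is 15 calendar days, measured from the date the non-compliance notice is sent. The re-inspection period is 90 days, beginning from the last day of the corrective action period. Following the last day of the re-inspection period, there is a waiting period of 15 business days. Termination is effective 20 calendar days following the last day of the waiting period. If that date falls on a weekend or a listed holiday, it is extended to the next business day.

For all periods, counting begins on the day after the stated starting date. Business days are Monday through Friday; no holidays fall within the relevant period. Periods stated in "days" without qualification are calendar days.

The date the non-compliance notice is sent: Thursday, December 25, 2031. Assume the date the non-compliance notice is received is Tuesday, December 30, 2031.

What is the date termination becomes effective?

May 19, 2032

The last day of the corrective action period: 15 calendar days after December 25, 2031 is January 9, 2032.
Adding 90 calendar days to January 9, 2032 gives April 8, 2032, which is the last day of the re-inspection period.
The last day of the waiting period: counting 15 business days from Thursday, April 8, 2032 (Apr 9, Apr 12, Apr 13, Apr 14, …, Apr 27, Apr 28, Apr 29, skipping weekends) reaches Thursday, April 29, 2032.
The date termination becomes effective: 20 calendar days after April 29, 2032 is May 19, 2032. May 19, 2032 is a Wednesday, so no roll-forward applies.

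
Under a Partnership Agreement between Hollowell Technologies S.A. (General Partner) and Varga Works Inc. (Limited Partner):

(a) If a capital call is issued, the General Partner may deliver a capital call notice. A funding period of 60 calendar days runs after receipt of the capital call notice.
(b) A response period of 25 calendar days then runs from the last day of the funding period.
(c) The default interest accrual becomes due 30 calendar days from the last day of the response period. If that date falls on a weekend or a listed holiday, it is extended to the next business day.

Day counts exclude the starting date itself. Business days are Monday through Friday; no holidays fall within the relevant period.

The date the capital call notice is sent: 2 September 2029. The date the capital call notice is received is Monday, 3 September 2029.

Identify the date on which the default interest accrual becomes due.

27 December 2029

The last day of the funding period: 3 September 2029 + 60 days = 2 November 2029.
Adding 25 calendar days to 2 November 2029 gives 27 November 2029, which is the last day of the response period.
The date on which the default interest accrual becomes due: 30 calendar days after 27 November 2029 is 27 December 2029. 27 December 2029 is a Thursday, so no roll-forward applies.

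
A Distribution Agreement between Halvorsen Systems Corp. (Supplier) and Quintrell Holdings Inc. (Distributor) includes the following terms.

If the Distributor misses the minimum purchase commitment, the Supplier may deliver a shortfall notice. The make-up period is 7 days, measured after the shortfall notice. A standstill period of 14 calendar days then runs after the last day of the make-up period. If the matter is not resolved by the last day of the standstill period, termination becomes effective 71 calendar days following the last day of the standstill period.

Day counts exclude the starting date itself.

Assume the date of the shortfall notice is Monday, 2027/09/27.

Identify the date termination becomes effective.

Adding 7 calendar days to 2027/09/27 gives 2027/10/04, which is the last day of the make-up period.
Adding 14 calendar days to 2027/10/04 gives 2027/10/18, which is the last day of the standstill period.
The date termination becomes effective: 71 calendar days after 2027/10/18 is 2027/12/28.

2027/12/28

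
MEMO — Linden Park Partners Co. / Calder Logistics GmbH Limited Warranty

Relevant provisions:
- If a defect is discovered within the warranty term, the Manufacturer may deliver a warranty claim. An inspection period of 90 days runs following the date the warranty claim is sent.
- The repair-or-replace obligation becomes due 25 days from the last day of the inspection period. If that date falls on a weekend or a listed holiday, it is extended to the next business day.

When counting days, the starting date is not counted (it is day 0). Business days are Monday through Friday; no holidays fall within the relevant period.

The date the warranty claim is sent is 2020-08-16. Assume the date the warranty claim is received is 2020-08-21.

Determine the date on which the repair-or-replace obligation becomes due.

2020-12-09

Adding 90 calendar days to 2020-08-16 gives 2020-11-14, which is the last day of the inspection period.
The date on which the repair-or-replace obligation becomes due: 25 calendar days after 2020-11-14 is 2020-12-09. 2020-12-09 is a Wednesday, so no roll-forward applies.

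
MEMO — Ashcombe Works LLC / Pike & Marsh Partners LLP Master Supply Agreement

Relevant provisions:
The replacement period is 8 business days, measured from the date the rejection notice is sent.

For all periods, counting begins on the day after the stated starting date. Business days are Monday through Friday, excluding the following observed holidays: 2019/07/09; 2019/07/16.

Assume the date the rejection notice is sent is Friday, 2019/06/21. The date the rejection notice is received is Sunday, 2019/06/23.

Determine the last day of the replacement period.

The last day of the replacement period: counting 8 business days from Friday, 2019/06/21 (Jun 24, Jun 25, Jun 26, Jun 27, Jun 28, Jul 1, Jul 2, Jul 3, skipping weekends) reaches Wednesday, 2019/07/03.

2019/07/03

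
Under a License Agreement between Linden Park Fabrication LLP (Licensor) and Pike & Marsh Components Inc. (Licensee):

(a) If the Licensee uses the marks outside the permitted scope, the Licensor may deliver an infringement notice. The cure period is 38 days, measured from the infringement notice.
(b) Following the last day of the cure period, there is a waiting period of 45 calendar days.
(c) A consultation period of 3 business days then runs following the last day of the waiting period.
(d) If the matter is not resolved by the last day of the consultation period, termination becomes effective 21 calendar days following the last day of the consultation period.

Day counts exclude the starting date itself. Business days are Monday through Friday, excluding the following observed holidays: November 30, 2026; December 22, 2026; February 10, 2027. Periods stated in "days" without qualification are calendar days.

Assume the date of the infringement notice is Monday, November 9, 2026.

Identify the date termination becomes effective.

February 24, 2027

The last day of the cure period: November 9, 2026 + 38 days = December 17, 2026.
The last day of the waiting period: December 17, 2026 + 45 days = January 31, 2027.
The last day of the consultation period: counting 3 business days from Sunday, January 31, 2027 (Feb 1, Feb 2, Feb 3, skipping weekends) reaches Wednesday, February 3, 2027.
The date termination becomes effective: February 3, 2027 + 21 days = February 24, 2027.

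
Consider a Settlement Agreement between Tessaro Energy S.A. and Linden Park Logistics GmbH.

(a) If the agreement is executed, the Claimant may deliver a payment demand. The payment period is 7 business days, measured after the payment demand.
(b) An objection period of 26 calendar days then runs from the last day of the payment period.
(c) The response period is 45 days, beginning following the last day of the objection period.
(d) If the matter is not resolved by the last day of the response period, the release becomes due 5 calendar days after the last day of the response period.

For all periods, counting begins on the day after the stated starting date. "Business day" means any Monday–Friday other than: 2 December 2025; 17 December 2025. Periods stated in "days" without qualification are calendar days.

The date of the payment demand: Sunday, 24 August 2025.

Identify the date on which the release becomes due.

The last day of the payment period: 7 business days after Sunday, 24 August 2025, skipping weekends — Aug 25, Aug 26, Aug 27, Aug 28, Aug 29, Sep 1, Sep 2 — lands on Tuesday, 2 September 2025.
The last day of the objection period: 26 calendar days after 2 September 2025 is 28 September 2025.
The last day of the response period: 28 September 2025 + 45 days = 12 November 2025.
Adding 5 calendar days to 12 November 2025 gives 17 November 2025, which is the date on which the release becomes due.

17 November 2025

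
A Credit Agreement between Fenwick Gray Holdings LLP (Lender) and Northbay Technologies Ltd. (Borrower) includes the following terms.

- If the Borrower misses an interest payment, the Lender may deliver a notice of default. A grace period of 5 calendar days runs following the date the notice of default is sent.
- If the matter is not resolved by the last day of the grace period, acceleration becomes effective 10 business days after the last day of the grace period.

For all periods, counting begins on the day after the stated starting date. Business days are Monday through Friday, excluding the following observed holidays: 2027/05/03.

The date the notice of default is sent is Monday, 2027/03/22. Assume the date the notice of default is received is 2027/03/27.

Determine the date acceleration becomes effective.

Adding 5 calendar days to 2027/03/22 gives 2027/03/27, which is the last day of the grace period.
The date acceleration becomes effective: counting 10 business days from Saturday, 2027/03/27 (Mar 29, Mar 30, Mar 31, Apr 1, Apr 2, Apr 5, Apr 6, Apr 7, Apr 8, Apr 9, skipping weekends) reaches Friday, 2027/04/09.

2027/04/09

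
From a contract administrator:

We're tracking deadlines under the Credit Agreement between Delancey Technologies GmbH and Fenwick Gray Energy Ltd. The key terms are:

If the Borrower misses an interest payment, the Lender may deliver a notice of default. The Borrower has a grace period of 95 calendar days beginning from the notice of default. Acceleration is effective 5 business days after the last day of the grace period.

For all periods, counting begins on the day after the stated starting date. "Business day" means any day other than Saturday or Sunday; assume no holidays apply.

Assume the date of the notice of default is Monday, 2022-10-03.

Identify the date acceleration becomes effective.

Adding 95 calendar days to 2022-10-03 gives 2023-01-06, which is the last day of the grace period.
The date acceleration becomes effective: counting 5 business days from Friday, 2023-01-06 (Jan 9, Jan 10, Jan 11, Jan 12, Jan 13, skipping weekends) reaches Friday, 2023-01-13.

2023-01-13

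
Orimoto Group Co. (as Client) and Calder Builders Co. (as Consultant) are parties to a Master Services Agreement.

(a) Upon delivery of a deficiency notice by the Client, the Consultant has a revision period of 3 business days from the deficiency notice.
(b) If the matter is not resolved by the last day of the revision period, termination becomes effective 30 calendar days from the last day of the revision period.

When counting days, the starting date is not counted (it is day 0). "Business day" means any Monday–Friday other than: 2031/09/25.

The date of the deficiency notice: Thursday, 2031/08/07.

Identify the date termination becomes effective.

The last day of the revision period: 3 business days after Thursday, 2031/08/07, skipping weekends — Aug 8, Aug 11, Aug 12 — lands on Tuesday, 2031/08/12.
The date termination becomes effective: 2031/08/12 + 30 days = 2031/09/11.

2031/09/11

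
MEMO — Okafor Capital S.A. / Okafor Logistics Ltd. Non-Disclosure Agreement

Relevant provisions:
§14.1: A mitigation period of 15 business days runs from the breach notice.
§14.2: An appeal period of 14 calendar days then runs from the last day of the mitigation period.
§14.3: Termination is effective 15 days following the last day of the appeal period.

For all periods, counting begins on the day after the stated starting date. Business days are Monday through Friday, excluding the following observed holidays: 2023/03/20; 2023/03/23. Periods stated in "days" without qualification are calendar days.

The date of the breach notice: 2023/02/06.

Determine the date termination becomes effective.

The last day of the mitigation period: 15 business days after Monday, 2023/02/06, skipping weekends — Feb 7, Feb 8, Feb 9, Feb 10, …, Feb 23, Feb 24, Feb 27 — lands on Monday, 2023/02/27.
The last day of the appeal period: 2023/02/27 + 14 days = 2023/03/13.
The date termination becomes effective: 15 calendar days after 2023/03/13 is 2023/03/28.

2023/03/28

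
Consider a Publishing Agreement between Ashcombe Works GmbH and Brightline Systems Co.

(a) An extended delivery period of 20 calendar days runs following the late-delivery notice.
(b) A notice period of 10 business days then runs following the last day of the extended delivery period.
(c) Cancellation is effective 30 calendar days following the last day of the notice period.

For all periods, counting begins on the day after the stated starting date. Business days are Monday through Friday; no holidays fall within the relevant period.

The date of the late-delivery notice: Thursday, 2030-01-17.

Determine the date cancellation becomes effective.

2030-03-22

Adding 20 calendar days to 2030-01-17 gives 2030-02-06, which is the last day of the extended delivery period.
The last day of the notice period: 10 business days after Wednesday, 2030-02-06, skipping weekends — Feb 7, Feb 8, Feb 11, Feb 12, Feb 13, Feb 14, Feb 15, Feb 18, Feb 19, Feb 20 — lands on Wednesday, 2030-02-20.
Adding 30 calendar days to 2030-02-20 gives 2030-03-22, which is the date cancellation becomes effective.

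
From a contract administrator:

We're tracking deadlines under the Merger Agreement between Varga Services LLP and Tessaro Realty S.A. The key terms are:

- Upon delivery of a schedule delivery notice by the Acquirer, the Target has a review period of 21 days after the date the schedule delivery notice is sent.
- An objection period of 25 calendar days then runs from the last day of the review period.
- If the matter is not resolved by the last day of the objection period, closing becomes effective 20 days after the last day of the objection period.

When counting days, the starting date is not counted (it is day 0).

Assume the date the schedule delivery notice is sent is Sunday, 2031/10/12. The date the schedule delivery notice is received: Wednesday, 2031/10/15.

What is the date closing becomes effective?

Adding 21 calendar days to 2031/10/12 gives 2031/11/02, which is the last day of the review period.
Adding 25 calendar days to 2031/11/02 gives 2031/11/27, which is the last day of the objection period.
Adding 20 calendar days to 2031/11/27 gives 2031/12/17, which is the date closing becomes effective.

2031/12/17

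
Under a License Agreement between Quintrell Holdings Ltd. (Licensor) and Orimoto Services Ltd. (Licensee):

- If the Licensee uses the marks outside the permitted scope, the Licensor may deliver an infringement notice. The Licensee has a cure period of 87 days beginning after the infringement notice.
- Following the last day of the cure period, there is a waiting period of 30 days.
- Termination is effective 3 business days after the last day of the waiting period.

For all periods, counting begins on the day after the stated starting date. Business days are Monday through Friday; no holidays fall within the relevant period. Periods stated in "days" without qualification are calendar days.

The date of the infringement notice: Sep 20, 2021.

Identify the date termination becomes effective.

Adding 87 calendar days to Sep 20, 2021 gives Dec 16, 2021, which is the last day of the cure period.
The last day of the waiting period: Dec 16, 2021 + 30 days = Jan 15, 2022.
The date termination becomes effective: counting 3 business days from Saturday, Jan 15, 2022 (Jan 17, Jan 18, Jan 19, skipping weekends) reaches Wednesday, Jan 19, 2022.

Jan 19, 2022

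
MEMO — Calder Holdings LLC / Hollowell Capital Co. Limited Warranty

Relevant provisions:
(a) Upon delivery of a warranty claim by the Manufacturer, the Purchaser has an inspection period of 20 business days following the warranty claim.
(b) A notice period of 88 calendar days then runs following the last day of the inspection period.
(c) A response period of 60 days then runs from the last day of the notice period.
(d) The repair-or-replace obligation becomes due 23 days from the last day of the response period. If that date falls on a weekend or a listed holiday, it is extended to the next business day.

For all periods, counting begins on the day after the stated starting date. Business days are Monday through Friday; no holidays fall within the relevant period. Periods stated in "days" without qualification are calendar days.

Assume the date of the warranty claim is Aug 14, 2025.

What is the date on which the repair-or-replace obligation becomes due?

Mar 2, 2026

The last day of the inspection period: counting 20 business days from Thursday, Aug 14, 2025 (Aug 15, Aug 18, Aug 19, Aug 20, …, Sep 9, Sep 10, Sep 11, skipping weekends) reaches Thursday, Sep 11, 2025.
Adding 88 calendar days to Sep 11, 2025 gives Dec 8, 2025, which is the last day of the notice period.
The last day of the response period: 60 calendar days after Dec 8, 2025 is Feb 6, 2026.
The date on which the repair-or-replace obligation becomes due: Feb 6, 2026 + 23 days = Mar 1, 2026. That falls on a Sunday, so it rolls to the next business day, Monday, Mar 2, 2026.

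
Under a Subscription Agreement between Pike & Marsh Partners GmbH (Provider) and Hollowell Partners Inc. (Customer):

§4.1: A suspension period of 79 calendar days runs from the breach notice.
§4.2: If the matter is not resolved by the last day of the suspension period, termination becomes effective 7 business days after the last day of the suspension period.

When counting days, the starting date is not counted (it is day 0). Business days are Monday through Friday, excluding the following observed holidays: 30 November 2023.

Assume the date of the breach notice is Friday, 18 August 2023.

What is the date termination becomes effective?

14 November 2023

Adding 79 calendar days to 18 August 2023 gives 5 November 2023, which is the last day of the suspension period.
From Sunday, 5 November 2023, 7 business days (Nov 6, Nov 7, Nov 8, Nov 9, Nov 10, Nov 13, Nov 14, skipping weekends) brings us to Tuesday, 14 November 2023, which is the date termination becomes effective.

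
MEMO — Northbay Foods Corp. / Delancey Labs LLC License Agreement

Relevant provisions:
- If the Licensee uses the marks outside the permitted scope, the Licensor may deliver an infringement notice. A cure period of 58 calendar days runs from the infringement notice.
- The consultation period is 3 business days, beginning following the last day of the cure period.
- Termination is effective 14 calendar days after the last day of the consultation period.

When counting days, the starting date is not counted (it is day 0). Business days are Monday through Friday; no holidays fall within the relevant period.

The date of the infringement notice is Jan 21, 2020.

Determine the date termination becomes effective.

Apr 7, 2020

Adding 58 calendar days to Jan 21, 2020 gives Mar 19, 2020, which is the last day of the cure period.
From Thursday, Mar 19, 2020, 3 business days (Mar 20, Mar 23, Mar 24, skipping weekends) brings us to Tuesday, Mar 24, 2020, which is the last day of the consultation period.
Adding 14 calendar days to Mar 24, 2020 gives Apr 7, 2020, which is the date termination becomes effective.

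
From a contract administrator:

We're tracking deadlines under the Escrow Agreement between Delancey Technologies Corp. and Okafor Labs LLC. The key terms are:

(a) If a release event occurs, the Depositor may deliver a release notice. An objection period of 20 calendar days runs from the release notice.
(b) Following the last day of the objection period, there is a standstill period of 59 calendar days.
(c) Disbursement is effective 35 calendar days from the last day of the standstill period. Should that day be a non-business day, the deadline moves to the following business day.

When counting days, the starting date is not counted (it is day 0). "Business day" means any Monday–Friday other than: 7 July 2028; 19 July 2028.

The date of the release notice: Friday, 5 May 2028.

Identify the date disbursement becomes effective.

The last day of the objection period: 5 May 2028 + 20 days = 25 May 2028.
Adding 59 calendar days to 25 May 2028 gives 23 July 2028, which is the last day of the standstill period.
The date disbursement becomes effective: 23 July 2028 + 35 days = 27 August 2028. That falls on a Sunday, so it rolls to the next business day, Monday, 28 August 2028.

28 August 2028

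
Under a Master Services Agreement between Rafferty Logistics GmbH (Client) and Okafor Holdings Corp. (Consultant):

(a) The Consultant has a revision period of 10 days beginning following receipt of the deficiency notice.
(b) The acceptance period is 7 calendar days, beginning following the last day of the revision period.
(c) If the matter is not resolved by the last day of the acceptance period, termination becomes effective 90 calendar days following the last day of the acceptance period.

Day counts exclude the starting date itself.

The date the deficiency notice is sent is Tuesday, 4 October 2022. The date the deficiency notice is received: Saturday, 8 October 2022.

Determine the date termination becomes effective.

23 January 2023

The last day of the revision period: 10 calendar days after 8 October 2022 is 18 October 2022.
Adding 7 calendar days to 18 October 2022 gives 25 October 2022, which is the last day of the acceptance period.
Adding 90 calendar days to 25 October 2022 gives 23 January 2023, which is the date termination becomes effective.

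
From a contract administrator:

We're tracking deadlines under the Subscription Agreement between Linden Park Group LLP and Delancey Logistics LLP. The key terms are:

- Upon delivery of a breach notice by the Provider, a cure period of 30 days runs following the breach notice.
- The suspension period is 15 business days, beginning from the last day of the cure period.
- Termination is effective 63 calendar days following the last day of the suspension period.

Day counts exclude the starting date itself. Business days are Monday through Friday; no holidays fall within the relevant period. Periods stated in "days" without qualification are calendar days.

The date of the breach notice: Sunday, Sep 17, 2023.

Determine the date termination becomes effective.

Jan 9, 2024

The last day of the cure period: 30 calendar days after Sep 17, 2023 is Oct 17, 2023.
The last day of the suspension period: 15 business days after Tuesday, Oct 17, 2023, skipping weekends — Oct 18, Oct 19, Oct 20, Oct 23, …, Nov 3, Nov 6, Nov 7 — lands on Tuesday, Nov 7, 2023.
Adding 63 calendar days to Nov 7, 2023 gives Jan 9, 2024, which is the date termination becomes effective.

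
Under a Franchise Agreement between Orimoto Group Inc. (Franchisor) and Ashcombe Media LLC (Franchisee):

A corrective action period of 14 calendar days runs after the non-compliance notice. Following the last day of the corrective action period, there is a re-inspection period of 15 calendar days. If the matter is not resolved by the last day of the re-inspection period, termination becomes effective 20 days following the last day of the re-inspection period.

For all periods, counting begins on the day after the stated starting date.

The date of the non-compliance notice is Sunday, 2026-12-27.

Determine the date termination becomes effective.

The last day of the corrective action period: 14 calendar days after 2026-12-27 is 2027-01-10.
Adding 15 calendar days to 2027-01-10 gives 2027-01-25, which is the last day of the re-inspection period.
Adding 20 calendar days to 2027-01-25 gives 2027-02-14, which is the date termination becomes effective.

2027-02-14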